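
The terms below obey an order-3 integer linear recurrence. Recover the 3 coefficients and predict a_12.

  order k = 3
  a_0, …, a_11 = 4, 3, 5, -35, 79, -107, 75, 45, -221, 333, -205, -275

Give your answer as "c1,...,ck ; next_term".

-3,-4,-2 ; 979

  a_3 = -3·5 + -4·3 + -2·4 = -35
  a_4 = -3·-35 + -4·5 + -2·3 = 79
  a_5 = -3·79 + -4·-35 + -2·5 = -107
  a_6 = -3·-107 + -4·79 + -2·-35 = 75
  a_7 = -3·75 + -4·-107 + -2·79 = 45
  a_8 = -3·45 + -4·75 + -2·-107 = -221
  a_9 = -3·-221 + -4·45 + -2·75 = 333
  a_10 = -3·333 + -4·-221 + -2·45 = -205
  a_11 = -3·-205 + -4·333 + -2·-221 = -275
  a_12 = -3·-275 + -4·-205 + -2·333 = 979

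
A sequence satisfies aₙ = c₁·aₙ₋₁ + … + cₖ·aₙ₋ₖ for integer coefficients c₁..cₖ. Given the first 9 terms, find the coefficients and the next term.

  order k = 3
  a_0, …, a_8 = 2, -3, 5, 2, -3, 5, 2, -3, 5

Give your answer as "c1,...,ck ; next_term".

  a_3 = 0·5 + 0·-3 + 1·2 = 2
  a_4 = 0·2 + 0·5 + 1·-3 = -3
  a_5 = 0·-3 + 0·2 + 1·5 = 5
  a_6 = 0·5 + 0·-3 + 1·2 = 2
  a_7 = 0·2 + 0·5 + 1·-3 = -3
  a_8 = 0·-3 + 0·2 + 1·5 = 5
  a_9 = 0·5 + 0·-3 + 1·2 = 2

0,0,1 ; 2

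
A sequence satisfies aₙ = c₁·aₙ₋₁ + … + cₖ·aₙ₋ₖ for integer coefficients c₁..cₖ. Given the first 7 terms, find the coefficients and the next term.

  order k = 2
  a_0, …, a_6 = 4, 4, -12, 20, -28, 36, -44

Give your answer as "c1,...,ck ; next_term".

  a_2 = -2·4 + -1·4 = -12
  a_3 = -2·-12 + -1·4 = 20
  a_4 = -2·20 + -1·-12 = -28
  a_5 = -2·-28 + -1·20 = 36
  a_6 = -2·36 + -1·-28 = -44
  a_7 = -2·-44 + -1·36 = 52

-2,-1 ; 52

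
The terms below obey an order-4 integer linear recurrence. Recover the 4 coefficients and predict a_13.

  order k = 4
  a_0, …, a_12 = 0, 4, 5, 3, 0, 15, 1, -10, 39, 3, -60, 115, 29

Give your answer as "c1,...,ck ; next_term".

-1,-1,2,2 ; -258

  a_4 = -1·3 + -1·5 + 2·4 + 2·0 = 0
  a_5 = -1·0 + -1·3 + 2·5 + 2·4 = 15
  a_6 = -1·15 + -1·0 + 2·3 + 2·5 = 1
  a_7 = -1·1 + -1·15 + 2·0 + 2·3 = -10
  a_8 = -1·-10 + -1·1 + 2·15 + 2·0 = 39
  a_9 = -1·39 + -1·-10 + 2·1 + 2·15 = 3
  a_10 = -1·3 + -1·39 + 2·-10 + 2·1 = -60
  a_11 = -1·-60 + -1·3 + 2·39 + 2·-10 = 115
  a_12 = -1·115 + -1·-60 + 2·3 + 2·39 = 29
  a_13 = -1·29 + -1·115 + 2·-60 + 2·3 = -258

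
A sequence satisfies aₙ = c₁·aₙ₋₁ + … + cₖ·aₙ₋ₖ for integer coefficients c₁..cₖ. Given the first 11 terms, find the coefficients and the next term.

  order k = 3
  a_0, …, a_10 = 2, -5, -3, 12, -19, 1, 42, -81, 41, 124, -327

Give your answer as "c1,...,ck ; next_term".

-1,-1,2 ; 285

  a_3 = -1·-3 + -1·-5 + 2·2 = 12
  a_4 = -1·12 + -1·-3 + 2·-5 = -19
  a_5 = -1·-19 + -1·12 + 2·-3 = 1
  a_6 = -1·1 + -1·-19 + 2·12 = 42
  a_7 = -1·42 + -1·1 + 2·-19 = -81
  a_8 = -1·-81 + -1·42 + 2·1 = 41
  a_9 = -1·41 + -1·-81 + 2·42 = 124
  a_10 = -1·124 + -1·41 + 2·-81 = -327
  a_11 = -1·-327 + -1·124 + 2·41 = 285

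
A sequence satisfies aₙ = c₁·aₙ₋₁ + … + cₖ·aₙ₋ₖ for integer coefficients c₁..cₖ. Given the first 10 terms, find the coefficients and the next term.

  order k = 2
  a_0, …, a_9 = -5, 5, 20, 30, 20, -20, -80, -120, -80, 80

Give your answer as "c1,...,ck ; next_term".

  a_2 = 2·5 + -2·-5 = 20
  a_3 = 2·20 + -2·5 = 30
  a_4 = 2·30 + -2·20 = 20
  a_5 = 2·20 + -2·30 = -20
  a_6 = 2·-20 + -2·20 = -80
  a_7 = 2·-80 + -2·-20 = -120
  a_8 = 2·-120 + -2·-80 = -80
  a_9 = 2·-80 + -2·-120 = 80
  a_10 = 2·80 + -2·-80 = 320

2,-2 ; 320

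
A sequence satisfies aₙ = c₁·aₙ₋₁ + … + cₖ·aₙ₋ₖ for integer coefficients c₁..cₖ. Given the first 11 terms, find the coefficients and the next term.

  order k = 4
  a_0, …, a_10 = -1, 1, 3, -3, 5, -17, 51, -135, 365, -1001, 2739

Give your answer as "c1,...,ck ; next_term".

  a_4 = -2·-3 + 1·3 + -2·1 + 2·-1 = 5
  a_5 = -2·5 + 1·-3 + -2·3 + 2·1 = -17
  a_6 = -2·-17 + 1·5 + -2·-3 + 2·3 = 51
  a_7 = -2·51 + 1·-17 + -2·5 + 2·-3 = -135
  a_8 = -2·-135 + 1·51 + -2·-17 + 2·5 = 365
  a_9 = -2·365 + 1·-135 + -2·51 + 2·-17 = -1001
  a_10 = -2·-1001 + 1·365 + -2·-135 + 2·51 = 2739
  a_11 = -2·2739 + 1·-1001 + -2·365 + 2·-135 = -7479

-2,1,-2,2 ; -7479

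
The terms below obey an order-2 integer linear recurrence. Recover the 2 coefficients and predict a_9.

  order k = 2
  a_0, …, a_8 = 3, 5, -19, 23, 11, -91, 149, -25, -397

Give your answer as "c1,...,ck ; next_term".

  a_2 = -2·5 + -3·3 = -19
  a_3 = -2·-19 + -3·5 = 23
  a_4 = -2·23 + -3·-19 = 11
  a_5 = -2·11 + -3·23 = -91
  a_6 = -2·-91 + -3·11 = 149
  a_7 = -2·149 + -3·-91 = -25
  a_8 = -2·-25 + -3·149 = -397
  a_9 = -2·-397 + -3·-25 = 869

-2,-3 ; 869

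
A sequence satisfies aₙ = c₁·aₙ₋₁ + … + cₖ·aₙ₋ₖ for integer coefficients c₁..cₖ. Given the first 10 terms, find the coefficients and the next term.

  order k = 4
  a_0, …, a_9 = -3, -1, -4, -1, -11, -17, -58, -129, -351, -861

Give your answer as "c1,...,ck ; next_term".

2,2,-2,1 ; -2224

  a_4 = 2·-1 + 2·-4 + -2·-1 + 1·-3 = -11
  a_5 = 2·-11 + 2·-1 + -2·-4 + 1·-1 = -17
  a_6 = 2·-17 + 2·-11 + -2·-1 + 1·-4 = -58
  a_7 = 2·-58 + 2·-17 + -2·-11 + 1·-1 = -129
  a_8 = 2·-129 + 2·-58 + -2·-17 + 1·-11 = -351
  a_9 = 2·-351 + 2·-129 + -2·-58 + 1·-17 = -861
  a_10 = 2·-861 + 2·-351 + -2·-129 + 1·-58 = -2224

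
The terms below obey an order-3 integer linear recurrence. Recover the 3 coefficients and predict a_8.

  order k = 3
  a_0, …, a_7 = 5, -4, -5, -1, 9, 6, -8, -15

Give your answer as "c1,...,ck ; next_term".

  a_3 = 0·-5 + -1·-4 + -1·5 = -1
  a_4 = 0·-1 + -1·-5 + -1·-4 = 9
  a_5 = 0·9 + -1·-1 + -1·-5 = 6
  a_6 = 0·6 + -1·9 + -1·-1 = -8
  a_7 = 0·-8 + -1·6 + -1·9 = -15
  a_8 = 0·-15 + -1·-8 + -1·6 = 2

0,-1,-1 ; 2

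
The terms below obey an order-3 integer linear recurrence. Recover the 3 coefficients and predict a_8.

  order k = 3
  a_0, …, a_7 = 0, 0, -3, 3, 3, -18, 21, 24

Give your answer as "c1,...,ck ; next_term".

-1,-2,3 ; -120

  a_3 = -1·-3 + -2·0 + 3·0 = 3
  a_4 = -1·3 + -2·-3 + 3·0 = 3
  a_5 = -1·3 + -2·3 + 3·-3 = -18
  a_6 = -1·-18 + -2·3 + 3·3 = 21
  a_7 = -1·21 + -2·-18 + 3·3 = 24
  a_8 = -1·24 + -2·21 + 3·-18 = -120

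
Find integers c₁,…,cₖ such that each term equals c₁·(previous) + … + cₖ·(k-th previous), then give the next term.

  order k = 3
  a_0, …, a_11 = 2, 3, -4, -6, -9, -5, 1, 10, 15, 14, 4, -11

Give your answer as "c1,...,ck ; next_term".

  a_3 = 1·-4 + 0·3 + -1·2 = -6
  a_4 = 1·-6 + 0·-4 + -1·3 = -9
  a_5 = 1·-9 + 0·-6 + -1·-4 = -5
  a_6 = 1·-5 + 0·-9 + -1·-6 = 1
  a_7 = 1·1 + 0·-5 + -1·-9 = 10
  a_8 = 1·10 + 0·1 + -1·-5 = 15
  a_9 = 1·15 + 0·10 + -1·1 = 14
  a_10 = 1·14 + 0·15 + -1·10 = 4
  a_11 = 1·4 + 0·14 + -1·15 = -11
  a_12 = 1·-11 + 0·4 + -1·14 = -25

1,0,-1 ; -25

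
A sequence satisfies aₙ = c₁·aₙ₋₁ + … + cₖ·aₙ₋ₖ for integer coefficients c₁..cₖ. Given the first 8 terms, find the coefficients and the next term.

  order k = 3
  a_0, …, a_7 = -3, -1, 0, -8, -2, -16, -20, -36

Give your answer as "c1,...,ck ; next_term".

0,2,2 ; -72

  a_3 = 0·0 + 2·-1 + 2·-3 = -8
  a_4 = 0·-8 + 2·0 + 2·-1 = -2
  a_5 = 0·-2 + 2·-8 + 2·0 = -16
  a_6 = 0·-16 + 2·-2 + 2·-8 = -20
  a_7 = 0·-20 + 2·-16 + 2·-2 = -36
  a_8 = 0·-36 + 2·-20 + 2·-16 = -72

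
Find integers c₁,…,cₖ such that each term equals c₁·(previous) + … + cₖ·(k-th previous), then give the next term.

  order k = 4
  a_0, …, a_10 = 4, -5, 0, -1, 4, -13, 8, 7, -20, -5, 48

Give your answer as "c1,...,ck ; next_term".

  a_4 = -1·-1 + -1·0 + 1·-5 + 2·4 = 4
  a_5 = -1·4 + -1·-1 + 1·0 + 2·-5 = -13
  a_6 = -1·-13 + -1·4 + 1·-1 + 2·0 = 8
  a_7 = -1·8 + -1·-13 + 1·4 + 2·-1 = 7
  a_8 = -1·7 + -1·8 + 1·-13 + 2·4 = -20
  a_9 = -1·-20 + -1·7 + 1·8 + 2·-13 = -5
  a_10 = -1·-5 + -1·-20 + 1·7 + 2·8 = 48
  a_11 = -1·48 + -1·-5 + 1·-20 + 2·7 = -49

-1,-1,1,2 ; -49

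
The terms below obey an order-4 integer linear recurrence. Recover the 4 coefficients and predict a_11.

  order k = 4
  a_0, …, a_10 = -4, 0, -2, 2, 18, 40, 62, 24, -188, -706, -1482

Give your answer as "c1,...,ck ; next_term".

  a_4 = 2·2 + -1·-2 + -3·0 + -3·-4 = 18
  a_5 = 2·18 + -1·2 + -3·-2 + -3·0 = 40
  a_6 = 2·40 + -1·18 + -3·2 + -3·-2 = 62
  a_7 = 2·62 + -1·40 + -3·18 + -3·2 = 24
  a_8 = 2·24 + -1·62 + -3·40 + -3·18 = -188
  a_9 = 2·-188 + -1·24 + -3·62 + -3·40 = -706
  a_10 = 2·-706 + -1·-188 + -3·24 + -3·62 = -1482
  a_11 = 2·-1482 + -1·-706 + -3·-188 + -3·24 = -1766

2,-1,-3,-3 ; -1766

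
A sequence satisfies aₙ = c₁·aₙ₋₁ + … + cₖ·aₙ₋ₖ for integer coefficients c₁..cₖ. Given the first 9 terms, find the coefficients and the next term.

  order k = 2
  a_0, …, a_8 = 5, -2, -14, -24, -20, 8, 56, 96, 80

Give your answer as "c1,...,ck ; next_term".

2,-2 ; -32

  a_2 = 2·-2 + -2·5 = -14
  a_3 = 2·-14 + -2·-2 = -24
  a_4 = 2·-24 + -2·-14 = -20
  a_5 = 2·-20 + -2·-24 = 8
  a_6 = 2·8 + -2·-20 = 56
  a_7 = 2·56 + -2·8 = 96
  a_8 = 2·96 + -2·56 = 80
  a_9 = 2·80 + -2·96 = -32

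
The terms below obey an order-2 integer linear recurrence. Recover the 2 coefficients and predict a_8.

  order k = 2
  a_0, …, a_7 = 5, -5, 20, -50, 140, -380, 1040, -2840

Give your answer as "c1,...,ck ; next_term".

-2,2 ; 7760

  a_2 = -2·-5 + 2·5 = 20
  a_3 = -2·20 + 2·-5 = -50
  a_4 = -2·-50 + 2·20 = 140
  a_5 = -2·140 + 2·-50 = -380
  a_6 = -2·-380 + 2·140 = 1040
  a_7 = -2·1040 + 2·-380 = -2840
  a_8 = -2·-2840 + 2·1040 = 7760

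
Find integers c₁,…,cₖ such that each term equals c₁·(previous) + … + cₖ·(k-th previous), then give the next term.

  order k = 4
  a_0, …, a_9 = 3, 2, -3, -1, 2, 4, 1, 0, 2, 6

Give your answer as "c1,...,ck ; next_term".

1,0,0,1 ; 7

  a_4 = 1·-1 + 0·-3 + 0·2 + 1·3 = 2
  a_5 = 1·2 + 0·-1 + 0·-3 + 1·2 = 4
  a_6 = 1·4 + 0·2 + 0·-1 + 1·-3 = 1
  a_7 = 1·1 + 0·4 + 0·2 + 1·-1 = 0
  a_8 = 1·0 + 0·1 + 0·4 + 1·2 = 2
  a_9 = 1·2 + 0·0 + 0·1 + 1·4 = 6
  a_10 = 1·6 + 0·2 + 0·0 + 1·1 = 7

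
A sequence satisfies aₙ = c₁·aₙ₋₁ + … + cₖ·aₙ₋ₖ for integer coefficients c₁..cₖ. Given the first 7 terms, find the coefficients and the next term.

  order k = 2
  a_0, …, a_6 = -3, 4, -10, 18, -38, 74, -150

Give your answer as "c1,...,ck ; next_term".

  a_2 = -1·4 + 2·-3 = -10
  a_3 = -1·-10 + 2·4 = 18
  a_4 = -1·18 + 2·-10 = -38
  a_5 = -1·-38 + 2·18 = 74
  a_6 = -1·74 + 2·-38 = -150
  a_7 = -1·-150 + 2·74 = 298

-1,2 ; 298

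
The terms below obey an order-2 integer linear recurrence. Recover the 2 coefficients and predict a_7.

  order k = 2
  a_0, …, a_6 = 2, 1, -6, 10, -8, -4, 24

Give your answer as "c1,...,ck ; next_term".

-2,-2 ; -40

  a_2 = -2·1 + -2·2 = -6
  a_3 = -2·-6 + -2·1 = 10
  a_4 = -2·10 + -2·-6 = -8
  a_5 = -2·-8 + -2·10 = -4
  a_6 = -2·-4 + -2·-8 = 24
  a_7 = -2·24 + -2·-4 = -40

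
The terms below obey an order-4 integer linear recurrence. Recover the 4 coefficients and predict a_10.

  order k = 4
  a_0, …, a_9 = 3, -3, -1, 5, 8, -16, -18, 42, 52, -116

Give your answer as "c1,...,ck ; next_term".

  a_4 = 0·5 + -2·-1 + 0·-3 + 2·3 = 8
  a_5 = 0·8 + -2·5 + 0·-1 + 2·-3 = -16
  a_6 = 0·-16 + -2·8 + 0·5 + 2·-1 = -18
  a_7 = 0·-18 + -2·-16 + 0·8 + 2·5 = 42
  a_8 = 0·42 + -2·-18 + 0·-16 + 2·8 = 52
  a_9 = 0·52 + -2·42 + 0·-18 + 2·-16 = -116
  a_10 = 0·-116 + -2·52 + 0·42 + 2·-18 = -140

0,-2,0,2 ; -140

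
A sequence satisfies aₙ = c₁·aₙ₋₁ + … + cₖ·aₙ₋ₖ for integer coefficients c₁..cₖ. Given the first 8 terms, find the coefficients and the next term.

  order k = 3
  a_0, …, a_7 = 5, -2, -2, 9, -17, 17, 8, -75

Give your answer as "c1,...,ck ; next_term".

-3,-4,-1 ; 176

  a_3 = -3·-2 + -4·-2 + -1·5 = 9
  a_4 = -3·9 + -4·-2 + -1·-2 = -17
  a_5 = -3·-17 + -4·9 + -1·-2 = 17
  a_6 = -3·17 + -4·-17 + -1·9 = 8
  a_7 = -3·8 + -4·17 + -1·-17 = -75
  a_8 = -3·-75 + -4·8 + -1·17 = 176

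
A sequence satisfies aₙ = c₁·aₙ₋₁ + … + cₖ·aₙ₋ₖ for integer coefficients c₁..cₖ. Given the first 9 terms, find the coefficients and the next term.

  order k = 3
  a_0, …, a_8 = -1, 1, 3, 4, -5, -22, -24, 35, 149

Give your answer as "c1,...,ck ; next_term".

1,-2,-3 ; 151

  a_3 = 1·3 + -2·1 + -3·-1 = 4
  a_4 = 1·4 + -2·3 + -3·1 = -5
  a_5 = 1·-5 + -2·4 + -3·3 = -22
  a_6 = 1·-22 + -2·-5 + -3·4 = -24
  a_7 = 1·-24 + -2·-22 + -3·-5 = 35
  a_8 = 1·35 + -2·-24 + -3·-22 = 149
  a_9 = 1·149 + -2·35 + -3·-24 = 151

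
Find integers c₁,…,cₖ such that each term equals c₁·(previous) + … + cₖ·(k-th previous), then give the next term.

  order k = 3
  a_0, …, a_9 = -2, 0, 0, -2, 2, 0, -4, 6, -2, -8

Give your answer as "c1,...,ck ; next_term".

  a_3 = -1·0 + -1·0 + 1·-2 = -2
  a_4 = -1·-2 + -1·0 + 1·0 = 2
  a_5 = -1·2 + -1·-2 + 1·0 = 0
  a_6 = -1·0 + -1·2 + 1·-2 = -4
  a_7 = -1·-4 + -1·0 + 1·2 = 6
  a_8 = -1·6 + -1·-4 + 1·0 = -2
  a_9 = -1·-2 + -1·6 + 1·-4 = -8
  a_10 = -1·-8 + -1·-2 + 1·6 = 16

-1,-1,1 ; 16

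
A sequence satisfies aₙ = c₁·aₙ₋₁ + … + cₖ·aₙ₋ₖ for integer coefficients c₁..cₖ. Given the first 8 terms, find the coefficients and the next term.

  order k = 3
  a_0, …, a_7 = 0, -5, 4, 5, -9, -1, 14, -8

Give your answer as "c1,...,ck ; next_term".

  a_3 = 0·4 + -1·-5 + 1·0 = 5
  a_4 = 0·5 + -1·4 + 1·-5 = -9
  a_5 = 0·-9 + -1·5 + 1·4 = -1
  a_6 = 0·-1 + -1·-9 + 1·5 = 14
  a_7 = 0·14 + -1·-1 + 1·-9 = -8
  a_8 = 0·-8 + -1·14 + 1·-1 = -15

0,-1,1 ; -15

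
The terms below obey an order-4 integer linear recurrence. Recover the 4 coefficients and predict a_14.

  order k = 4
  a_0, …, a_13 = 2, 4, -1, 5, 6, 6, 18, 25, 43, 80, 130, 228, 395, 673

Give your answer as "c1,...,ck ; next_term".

1,1,1,-1 ; 1166

  a_4 = 1·5 + 1·-1 + 1·4 + -1·2 = 6
  a_5 = 1·6 + 1·5 + 1·-1 + -1·4 = 6
  a_6 = 1·6 + 1·6 + 1·5 + -1·-1 = 18
  a_7 = 1·18 + 1·6 + 1·6 + -1·5 = 25
  a_8 = 1·25 + 1·18 + 1·6 + -1·6 = 43
  a_9 = 1·43 + 1·25 + 1·18 + -1·6 = 80
  a_10 = 1·80 + 1·43 + 1·25 + -1·18 = 130
  a_11 = 1·130 + 1·80 + 1·43 + -1·25 = 228
  a_12 = 1·228 + 1·130 + 1·80 + -1·43 = 395
  a_13 = 1·395 + 1·228 + 1·130 + -1·80 = 673
  a_14 = 1·673 + 1·395 + 1·228 + -1·130 = 1166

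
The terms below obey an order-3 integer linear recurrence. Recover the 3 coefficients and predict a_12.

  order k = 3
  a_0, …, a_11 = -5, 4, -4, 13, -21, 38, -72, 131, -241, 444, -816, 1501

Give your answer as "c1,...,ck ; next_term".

-1,1,-1 ; -2761

  a_3 = -1·-4 + 1·4 + -1·-5 = 13
  a_4 = -1·13 + 1·-4 + -1·4 = -21
  a_5 = -1·-21 + 1·13 + -1·-4 = 38
  a_6 = -1·38 + 1·-21 + -1·13 = -72
  a_7 = -1·-72 + 1·38 + -1·-21 = 131
  a_8 = -1·131 + 1·-72 + -1·38 = -241
  a_9 = -1·-241 + 1·131 + -1·-72 = 444
  a_10 = -1·444 + 1·-241 + -1·131 = -816
  a_11 = -1·-816 + 1·444 + -1·-241 = 1501
  a_12 = -1·1501 + 1·-816 + -1·444 = -2761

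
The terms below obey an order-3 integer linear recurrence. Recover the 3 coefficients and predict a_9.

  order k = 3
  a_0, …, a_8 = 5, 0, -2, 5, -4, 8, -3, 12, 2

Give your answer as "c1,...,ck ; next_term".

0,2,1 ; 21

  a_3 = 0·-2 + 2·0 + 1·5 = 5
  a_4 = 0·5 + 2·-2 + 1·0 = -4
  a_5 = 0·-4 + 2·5 + 1·-2 = 8
  a_6 = 0·8 + 2·-4 + 1·5 = -3
  a_7 = 0·-3 + 2·8 + 1·-4 = 12
  a_8 = 0·12 + 2·-3 + 1·8 = 2
  a_9 = 0·2 + 2·12 + 1·-3 = 21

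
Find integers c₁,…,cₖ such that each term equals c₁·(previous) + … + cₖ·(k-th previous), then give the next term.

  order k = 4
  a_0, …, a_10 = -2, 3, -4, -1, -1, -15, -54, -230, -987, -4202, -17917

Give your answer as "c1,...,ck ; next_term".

4,1,1,-2 ; -76397

  a_4 = 4·-1 + 1·-4 + 1·3 + -2·-2 = -1
  a_5 = 4·-1 + 1·-1 + 1·-4 + -2·3 = -15
  a_6 = 4·-15 + 1·-1 + 1·-1 + -2·-4 = -54
  a_7 = 4·-54 + 1·-15 + 1·-1 + -2·-1 = -230
  a_8 = 4·-230 + 1·-54 + 1·-15 + -2·-1 = -987
  a_9 = 4·-987 + 1·-230 + 1·-54 + -2·-15 = -4202
  a_10 = 4·-4202 + 1·-987 + 1·-230 + -2·-54 = -17917
  a_11 = 4·-17917 + 1·-4202 + 1·-987 + -2·-230 = -76397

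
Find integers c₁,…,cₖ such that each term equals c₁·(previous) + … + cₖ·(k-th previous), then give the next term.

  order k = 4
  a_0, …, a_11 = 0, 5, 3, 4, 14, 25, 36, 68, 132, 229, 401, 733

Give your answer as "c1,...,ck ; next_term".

1,0,2,1 ; 1323

  a_4 = 1·4 + 0·3 + 2·5 + 1·0 = 14
  a_5 = 1·14 + 0·4 + 2·3 + 1·5 = 25
  a_6 = 1·25 + 0·14 + 2·4 + 1·3 = 36
  a_7 = 1·36 + 0·25 + 2·14 + 1·4 = 68
  a_8 = 1·68 + 0·36 + 2·25 + 1·14 = 132
  a_9 = 1·132 + 0·68 + 2·36 + 1·25 = 229
  a_10 = 1·229 + 0·132 + 2·68 + 1·36 = 401
  a_11 = 1·401 + 0·229 + 2·132 + 1·68 = 733
  a_12 = 1·733 + 0·401 + 2·229 + 1·132 = 1323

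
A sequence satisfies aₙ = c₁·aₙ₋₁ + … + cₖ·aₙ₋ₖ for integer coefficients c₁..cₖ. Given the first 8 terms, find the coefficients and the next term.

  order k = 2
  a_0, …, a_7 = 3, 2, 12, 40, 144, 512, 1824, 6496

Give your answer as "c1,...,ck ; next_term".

3,2 ; 23136

  a_2 = 3·2 + 2·3 = 12
  a_3 = 3·12 + 2·2 = 40
  a_4 = 3·40 + 2·12 = 144
  a_5 = 3·144 + 2·40 = 512
  a_6 = 3·512 + 2·144 = 1824
  a_7 = 3·1824 + 2·512 = 6496
  a_8 = 3·6496 + 2·1824 = 23136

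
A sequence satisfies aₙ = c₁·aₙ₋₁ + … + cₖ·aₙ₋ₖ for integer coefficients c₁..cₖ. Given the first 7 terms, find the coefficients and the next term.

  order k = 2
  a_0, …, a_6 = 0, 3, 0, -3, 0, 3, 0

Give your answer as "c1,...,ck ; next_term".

0,-1 ; -3

  a_2 = 0·3 + -1·0 = 0
  a_3 = 0·0 + -1·3 = -3
  a_4 = 0·-3 + -1·0 = 0
  a_5 = 0·0 + -1·-3 = 3
  a_6 = 0·3 + -1·0 = 0
  a_7 = 0·0 + -1·3 = -3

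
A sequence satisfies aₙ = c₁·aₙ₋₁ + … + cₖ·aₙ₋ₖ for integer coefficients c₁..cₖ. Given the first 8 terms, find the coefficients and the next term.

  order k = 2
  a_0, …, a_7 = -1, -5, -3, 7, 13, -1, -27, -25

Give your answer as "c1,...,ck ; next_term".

  a_2 = 1·-5 + -2·-1 = -3
  a_3 = 1·-3 + -2·-5 = 7
  a_4 = 1·7 + -2·-3 = 13
  a_5 = 1·13 + -2·7 = -1
  a_6 = 1·-1 + -2·13 = -27
  a_7 = 1·-27 + -2·-1 = -25
  a_8 = 1·-25 + -2·-27 = 29

1,-2 ; 29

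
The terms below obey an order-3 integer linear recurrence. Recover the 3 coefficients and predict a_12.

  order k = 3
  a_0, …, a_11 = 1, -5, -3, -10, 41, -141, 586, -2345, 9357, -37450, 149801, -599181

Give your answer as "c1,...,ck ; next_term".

  a_3 = -3·-3 + 3·-5 + -4·1 = -10
  a_4 = -3·-10 + 3·-3 + -4·-5 = 41
  a_5 = -3·41 + 3·-10 + -4·-3 = -141
  a_6 = -3·-141 + 3·41 + -4·-10 = 586
  a_7 = -3·586 + 3·-141 + -4·41 = -2345
  a_8 = -3·-2345 + 3·586 + -4·-141 = 9357
  a_9 = -3·9357 + 3·-2345 + -4·586 = -37450
  a_10 = -3·-37450 + 3·9357 + -4·-2345 = 149801
  a_11 = -3·149801 + 3·-37450 + -4·9357 = -599181
  a_12 = -3·-599181 + 3·149801 + -4·-37450 = 2396746

-3,3,-4 ; 2396746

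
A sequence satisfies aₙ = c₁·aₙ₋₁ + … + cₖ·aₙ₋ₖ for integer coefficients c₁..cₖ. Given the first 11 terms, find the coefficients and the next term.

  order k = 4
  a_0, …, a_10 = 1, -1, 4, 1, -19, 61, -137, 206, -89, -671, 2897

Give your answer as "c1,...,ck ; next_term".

  a_4 = -3·1 + -3·4 + 1·-1 + -3·1 = -19
  a_5 = -3·-19 + -3·1 + 1·4 + -3·-1 = 61
  a_6 = -3·61 + -3·-19 + 1·1 + -3·4 = -137
  a_7 = -3·-137 + -3·61 + 1·-19 + -3·1 = 206
  a_8 = -3·206 + -3·-137 + 1·61 + -3·-19 = -89
  a_9 = -3·-89 + -3·206 + 1·-137 + -3·61 = -671
  a_10 = -3·-671 + -3·-89 + 1·206 + -3·-137 = 2897
  a_11 = -3·2897 + -3·-671 + 1·-89 + -3·206 = -7385

-3,-3,1,-3 ; -7385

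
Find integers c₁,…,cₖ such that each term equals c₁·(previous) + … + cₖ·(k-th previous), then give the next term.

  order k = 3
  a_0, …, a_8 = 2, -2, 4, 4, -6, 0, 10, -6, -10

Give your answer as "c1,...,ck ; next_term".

0,-1,1 ; 16

  a_3 = 0·4 + -1·-2 + 1·2 = 4
  a_4 = 0·4 + -1·4 + 1·-2 = -6
  a_5 = 0·-6 + -1·4 + 1·4 = 0
  a_6 = 0·0 + -1·-6 + 1·4 = 10
  a_7 = 0·10 + -1·0 + 1·-6 = -6
  a_8 = 0·-6 + -1·10 + 1·0 = -10
  a_9 = 0·-10 + -1·-6 + 1·10 = 16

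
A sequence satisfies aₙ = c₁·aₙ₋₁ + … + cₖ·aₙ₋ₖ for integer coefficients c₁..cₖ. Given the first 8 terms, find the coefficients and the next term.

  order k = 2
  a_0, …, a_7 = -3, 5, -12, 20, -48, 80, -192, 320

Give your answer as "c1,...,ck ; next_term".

  a_2 = 0·5 + 4·-3 = -12
  a_3 = 0·-12 + 4·5 = 20
  a_4 = 0·20 + 4·-12 = -48
  a_5 = 0·-48 + 4·20 = 80
  a_6 = 0·80 + 4·-48 = -192
  a_7 = 0·-192 + 4·80 = 320
  a_8 = 0·320 + 4·-192 = -768

0,4 ; -768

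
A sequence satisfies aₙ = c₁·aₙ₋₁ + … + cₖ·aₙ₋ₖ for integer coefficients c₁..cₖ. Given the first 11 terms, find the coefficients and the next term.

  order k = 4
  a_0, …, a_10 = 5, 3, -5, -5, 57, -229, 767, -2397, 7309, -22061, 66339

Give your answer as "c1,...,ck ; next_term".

-4,-2,4,3 ; -199189

  a_4 = -4·-5 + -2·-5 + 4·3 + 3·5 = 57
  a_5 = -4·57 + -2·-5 + 4·-5 + 3·3 = -229
  a_6 = -4·-229 + -2·57 + 4·-5 + 3·-5 = 767
  a_7 = -4·767 + -2·-229 + 4·57 + 3·-5 = -2397
  a_8 = -4·-2397 + -2·767 + 4·-229 + 3·57 = 7309
  a_9 = -4·7309 + -2·-2397 + 4·767 + 3·-229 = -22061
  a_10 = -4·-22061 + -2·7309 + 4·-2397 + 3·767 = 66339
  a_11 = -4·66339 + -2·-22061 + 4·7309 + 3·-2397 = -199189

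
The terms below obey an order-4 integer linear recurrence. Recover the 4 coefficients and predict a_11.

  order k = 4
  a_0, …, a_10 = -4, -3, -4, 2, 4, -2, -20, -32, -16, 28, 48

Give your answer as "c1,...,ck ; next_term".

  a_4 = 2·2 + -2·-4 + 0·-3 + 2·-4 = 4
  a_5 = 2·4 + -2·2 + 0·-4 + 2·-3 = -2
  a_6 = 2·-2 + -2·4 + 0·2 + 2·-4 = -20
  a_7 = 2·-20 + -2·-2 + 0·4 + 2·2 = -32
  a_8 = 2·-32 + -2·-20 + 0·-2 + 2·4 = -16
  a_9 = 2·-16 + -2·-32 + 0·-20 + 2·-2 = 28
  a_10 = 2·28 + -2·-16 + 0·-32 + 2·-20 = 48
  a_11 = 2·48 + -2·28 + 0·-16 + 2·-32 = -24

2,-2,0,2 ; -24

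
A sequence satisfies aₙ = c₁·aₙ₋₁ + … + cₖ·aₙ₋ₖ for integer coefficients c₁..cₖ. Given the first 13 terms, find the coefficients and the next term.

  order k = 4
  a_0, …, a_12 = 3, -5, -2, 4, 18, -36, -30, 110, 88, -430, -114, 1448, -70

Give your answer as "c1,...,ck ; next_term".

-1,-3,-2,2 ; -4906

  a_4 = -1·4 + -3·-2 + -2·-5 + 2·3 = 18
  a_5 = -1·18 + -3·4 + -2·-2 + 2·-5 = -36
  a_6 = -1·-36 + -3·18 + -2·4 + 2·-2 = -30
  a_7 = -1·-30 + -3·-36 + -2·18 + 2·4 = 110
  a_8 = -1·110 + -3·-30 + -2·-36 + 2·18 = 88
  a_9 = -1·88 + -3·110 + -2·-30 + 2·-36 = -430
  a_10 = -1·-430 + -3·88 + -2·110 + 2·-30 = -114
  a_11 = -1·-114 + -3·-430 + -2·88 + 2·110 = 1448
  a_12 = -1·1448 + -3·-114 + -2·-430 + 2·88 = -70
  a_13 = -1·-70 + -3·1448 + -2·-114 + 2·-430 = -4906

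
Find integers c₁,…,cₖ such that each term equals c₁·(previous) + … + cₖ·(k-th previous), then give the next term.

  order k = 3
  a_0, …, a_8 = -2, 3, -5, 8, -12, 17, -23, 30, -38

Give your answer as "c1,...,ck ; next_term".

  a_3 = -3·-5 + -3·3 + -1·-2 = 8
  a_4 = -3·8 + -3·-5 + -1·3 = -12
  a_5 = -3·-12 + -3·8 + -1·-5 = 17
  a_6 = -3·17 + -3·-12 + -1·8 = -23
  a_7 = -3·-23 + -3·17 + -1·-12 = 30
  a_8 = -3·30 + -3·-23 + -1·17 = -38
  a_9 = -3·-38 + -3·30 + -1·-23 = 47

-3,-3,-1 ; 47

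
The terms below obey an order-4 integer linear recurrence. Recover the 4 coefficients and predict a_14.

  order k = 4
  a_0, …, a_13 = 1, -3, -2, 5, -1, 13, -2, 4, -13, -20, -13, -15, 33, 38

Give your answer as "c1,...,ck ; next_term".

  a_4 = 0·5 + 1·-2 + -1·-3 + -2·1 = -1
  a_5 = 0·-1 + 1·5 + -1·-2 + -2·-3 = 13
  a_6 = 0·13 + 1·-1 + -1·5 + -2·-2 = -2
  a_7 = 0·-2 + 1·13 + -1·-1 + -2·5 = 4
  a_8 = 0·4 + 1·-2 + -1·13 + -2·-1 = -13
  a_9 = 0·-13 + 1·4 + -1·-2 + -2·13 = -20
  a_10 = 0·-20 + 1·-13 + -1·4 + -2·-2 = -13
  a_11 = 0·-13 + 1·-20 + -1·-13 + -2·4 = -15
  a_12 = 0·-15 + 1·-13 + -1·-20 + -2·-13 = 33
  a_13 = 0·33 + 1·-15 + -1·-13 + -2·-20 = 38
  a_14 = 0·38 + 1·33 + -1·-15 + -2·-13 = 74

0,1,-1,-2 ; 74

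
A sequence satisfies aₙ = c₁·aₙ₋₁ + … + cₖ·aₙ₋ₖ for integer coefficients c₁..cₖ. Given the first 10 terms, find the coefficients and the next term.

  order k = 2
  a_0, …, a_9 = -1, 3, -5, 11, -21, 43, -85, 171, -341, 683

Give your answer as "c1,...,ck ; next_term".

  a_2 = -1·3 + 2·-1 = -5
  a_3 = -1·-5 + 2·3 = 11
  a_4 = -1·11 + 2·-5 = -21
  a_5 = -1·-21 + 2·11 = 43
  a_6 = -1·43 + 2·-21 = -85
  a_7 = -1·-85 + 2·43 = 171
  a_8 = -1·171 + 2·-85 = -341
  a_9 = -1·-341 + 2·171 = 683
  a_10 = -1·683 + 2·-341 = -1365

-1,2 ; -1365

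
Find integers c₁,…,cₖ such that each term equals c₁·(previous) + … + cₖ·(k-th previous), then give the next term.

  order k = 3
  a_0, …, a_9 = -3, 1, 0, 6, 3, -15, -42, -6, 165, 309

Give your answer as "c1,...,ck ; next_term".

1,-3,-3 ; -168

  a_3 = 1·0 + -3·1 + -3·-3 = 6
  a_4 = 1·6 + -3·0 + -3·1 = 3
  a_5 = 1·3 + -3·6 + -3·0 = -15
  a_6 = 1·-15 + -3·3 + -3·6 = -42
  a_7 = 1·-42 + -3·-15 + -3·3 = -6
  a_8 = 1·-6 + -3·-42 + -3·-15 = 165
  a_9 = 1·165 + -3·-6 + -3·-42 = 309
  a_10 = 1·309 + -3·165 + -3·-6 = -168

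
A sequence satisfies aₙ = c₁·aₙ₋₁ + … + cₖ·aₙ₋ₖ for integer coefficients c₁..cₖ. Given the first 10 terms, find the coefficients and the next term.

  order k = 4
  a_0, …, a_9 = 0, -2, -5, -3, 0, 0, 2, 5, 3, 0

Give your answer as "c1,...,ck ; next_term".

  a_4 = 1·-3 + -1·-5 + 1·-2 + -1·0 = 0
  a_5 = 1·0 + -1·-3 + 1·-5 + -1·-2 = 0
  a_6 = 1·0 + -1·0 + 1·-3 + -1·-5 = 2
  a_7 = 1·2 + -1·0 + 1·0 + -1·-3 = 5
  a_8 = 1·5 + -1·2 + 1·0 + -1·0 = 3
  a_9 = 1·3 + -1·5 + 1·2 + -1·0 = 0
  a_10 = 1·0 + -1·3 + 1·5 + -1·2 = 0

1,-1,1,-1 ; 0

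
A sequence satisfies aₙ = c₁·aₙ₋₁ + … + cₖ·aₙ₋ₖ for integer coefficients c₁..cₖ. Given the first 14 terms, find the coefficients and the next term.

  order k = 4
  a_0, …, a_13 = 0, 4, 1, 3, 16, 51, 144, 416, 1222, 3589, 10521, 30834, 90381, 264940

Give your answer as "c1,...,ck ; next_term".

  a_4 = 3·3 + -1·1 + 2·4 + 1·0 = 16
  a_5 = 3·16 + -1·3 + 2·1 + 1·4 = 51
  a_6 = 3·51 + -1·16 + 2·3 + 1·1 = 144
  a_7 = 3·144 + -1·51 + 2·16 + 1·3 = 416
  a_8 = 3·416 + -1·144 + 2·51 + 1·16 = 1222
  a_9 = 3·1222 + -1·416 + 2·144 + 1·51 = 3589
  a_10 = 3·3589 + -1·1222 + 2·416 + 1·144 = 10521
  a_11 = 3·10521 + -1·3589 + 2·1222 + 1·416 = 30834
  a_12 = 3·30834 + -1·10521 + 2·3589 + 1·1222 = 90381
  a_13 = 3·90381 + -1·30834 + 2·10521 + 1·3589 = 264940
  a_14 = 3·264940 + -1·90381 + 2·30834 + 1·10521 = 776628

3,-1,2,1 ; 776628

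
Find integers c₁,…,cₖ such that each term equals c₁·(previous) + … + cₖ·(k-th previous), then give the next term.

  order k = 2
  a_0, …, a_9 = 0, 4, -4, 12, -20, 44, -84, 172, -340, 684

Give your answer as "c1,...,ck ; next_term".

  a_2 = -1·4 + 2·0 = -4
  a_3 = -1·-4 + 2·4 = 12
  a_4 = -1·12 + 2·-4 = -20
  a_5 = -1·-20 + 2·12 = 44
  a_6 = -1·44 + 2·-20 = -84
  a_7 = -1·-84 + 2·44 = 172
  a_8 = -1·172 + 2·-84 = -340
  a_9 = -1·-340 + 2·172 = 684
  a_10 = -1·684 + 2·-340 = -1364

-1,2 ; -1364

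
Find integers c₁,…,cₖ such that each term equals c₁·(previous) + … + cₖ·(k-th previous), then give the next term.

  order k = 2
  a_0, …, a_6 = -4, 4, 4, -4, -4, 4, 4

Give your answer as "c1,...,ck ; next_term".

  a_2 = 0·4 + -1·-4 = 4
  a_3 = 0·4 + -1·4 = -4
  a_4 = 0·-4 + -1·4 = -4
  a_5 = 0·-4 + -1·-4 = 4
  a_6 = 0·4 + -1·-4 = 4
  a_7 = 0·4 + -1·4 = -4

0,-1 ; -4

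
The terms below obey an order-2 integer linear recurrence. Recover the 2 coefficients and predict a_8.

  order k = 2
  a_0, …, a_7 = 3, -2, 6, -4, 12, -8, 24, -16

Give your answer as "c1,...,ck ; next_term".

  a_2 = 0·-2 + 2·3 = 6
  a_3 = 0·6 + 2·-2 = -4
  a_4 = 0·-4 + 2·6 = 12
  a_5 = 0·12 + 2·-4 = -8
  a_6 = 0·-8 + 2·12 = 24
  a_7 = 0·24 + 2·-8 = -16
  a_8 = 0·-16 + 2·24 = 48

0,2 ; 48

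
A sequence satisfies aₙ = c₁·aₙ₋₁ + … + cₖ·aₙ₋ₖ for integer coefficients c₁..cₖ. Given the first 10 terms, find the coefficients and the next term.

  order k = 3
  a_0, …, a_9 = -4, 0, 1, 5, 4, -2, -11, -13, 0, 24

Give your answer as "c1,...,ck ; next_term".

1,-1,-1 ; 37

  a_3 = 1·1 + -1·0 + -1·-4 = 5
  a_4 = 1·5 + -1·1 + -1·0 = 4
  a_5 = 1·4 + -1·5 + -1·1 = -2
  a_6 = 1·-2 + -1·4 + -1·5 = -11
  a_7 = 1·-11 + -1·-2 + -1·4 = -13
  a_8 = 1·-13 + -1·-11 + -1·-2 = 0
  a_9 = 1·0 + -1·-13 + -1·-11 = 24
  a_10 = 1·24 + -1·0 + -1·-13 = 37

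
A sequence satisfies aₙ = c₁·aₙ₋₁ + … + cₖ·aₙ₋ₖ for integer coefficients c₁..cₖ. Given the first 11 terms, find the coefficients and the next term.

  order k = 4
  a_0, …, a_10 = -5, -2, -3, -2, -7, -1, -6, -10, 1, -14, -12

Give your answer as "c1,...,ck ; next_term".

  a_4 = -1·-2 + 0·-3 + 2·-2 + 1·-5 = -7
  a_5 = -1·-7 + 0·-2 + 2·-3 + 1·-2 = -1
  a_6 = -1·-1 + 0·-7 + 2·-2 + 1·-3 = -6
  a_7 = -1·-6 + 0·-1 + 2·-7 + 1·-2 = -10
  a_8 = -1·-10 + 0·-6 + 2·-1 + 1·-7 = 1
  a_9 = -1·1 + 0·-10 + 2·-6 + 1·-1 = -14
  a_10 = -1·-14 + 0·1 + 2·-10 + 1·-6 = -12
  a_11 = -1·-12 + 0·-14 + 2·1 + 1·-10 = 4

-1,0,2,1 ; 4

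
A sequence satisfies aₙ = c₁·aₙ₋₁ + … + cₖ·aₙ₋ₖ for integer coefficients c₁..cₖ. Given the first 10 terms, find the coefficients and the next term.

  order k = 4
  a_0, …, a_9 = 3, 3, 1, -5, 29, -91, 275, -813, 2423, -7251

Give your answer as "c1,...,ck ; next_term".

-4,-3,1,3 ; 21747

  a_4 = -4·-5 + -3·1 + 1·3 + 3·3 = 29
  a_5 = -4·29 + -3·-5 + 1·1 + 3·3 = -91
  a_6 = -4·-91 + -3·29 + 1·-5 + 3·1 = 275
  a_7 = -4·275 + -3·-91 + 1·29 + 3·-5 = -813
  a_8 = -4·-813 + -3·275 + 1·-91 + 3·29 = 2423
  a_9 = -4·2423 + -3·-813 + 1·275 + 3·-91 = -7251
  a_10 = -4·-7251 + -3·2423 + 1·-813 + 3·275 = 21747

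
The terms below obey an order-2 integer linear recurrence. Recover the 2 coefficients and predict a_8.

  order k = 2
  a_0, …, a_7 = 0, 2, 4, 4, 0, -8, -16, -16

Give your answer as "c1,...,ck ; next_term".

2,-2 ; 0

  a_2 = 2·2 + -2·0 = 4
  a_3 = 2·4 + -2·2 = 4
  a_4 = 2·4 + -2·4 = 0
  a_5 = 2·0 + -2·4 = -8
  a_6 = 2·-8 + -2·0 = -16
  a_7 = 2·-16 + -2·-8 = -16
  a_8 = 2·-16 + -2·-16 = 0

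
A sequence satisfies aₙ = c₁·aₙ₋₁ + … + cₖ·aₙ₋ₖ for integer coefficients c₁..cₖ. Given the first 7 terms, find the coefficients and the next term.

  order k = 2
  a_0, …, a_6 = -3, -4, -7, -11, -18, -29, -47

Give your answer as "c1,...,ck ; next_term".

1,1 ; -76

  a_2 = 1·-4 + 1·-3 = -7
  a_3 = 1·-7 + 1·-4 = -11
  a_4 = 1·-11 + 1·-7 = -18
  a_5 = 1·-18 + 1·-11 = -29
  a_6 = 1·-29 + 1·-18 = -47
  a_7 = 1·-47 + 1·-29 = -76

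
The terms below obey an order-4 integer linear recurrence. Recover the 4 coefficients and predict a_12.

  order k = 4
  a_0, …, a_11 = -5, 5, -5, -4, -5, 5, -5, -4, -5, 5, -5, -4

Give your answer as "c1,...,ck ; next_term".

  a_4 = 0·-4 + 0·-5 + 0·5 + 1·-5 = -5
  a_5 = 0·-5 + 0·-4 + 0·-5 + 1·5 = 5
  a_6 = 0·5 + 0·-5 + 0·-4 + 1·-5 = -5
  a_7 = 0·-5 + 0·5 + 0·-5 + 1·-4 = -4
  a_8 = 0·-4 + 0·-5 + 0·5 + 1·-5 = -5
  a_9 = 0·-5 + 0·-4 + 0·-5 + 1·5 = 5
  a_10 = 0·5 + 0·-5 + 0·-4 + 1·-5 = -5
  a_11 = 0·-5 + 0·5 + 0·-5 + 1·-4 = -4
  a_12 = 0·-4 + 0·-5 + 0·5 + 1·-5 = -5

0,0,0,1 ; -5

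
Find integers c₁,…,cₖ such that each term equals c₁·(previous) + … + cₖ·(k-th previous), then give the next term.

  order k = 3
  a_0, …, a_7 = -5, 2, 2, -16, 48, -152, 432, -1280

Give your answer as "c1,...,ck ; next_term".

-2,4,4 ; 3680

  a_3 = -2·2 + 4·2 + 4·-5 = -16
  a_4 = -2·-16 + 4·2 + 4·2 = 48
  a_5 = -2·48 + 4·-16 + 4·2 = -152
  a_6 = -2·-152 + 4·48 + 4·-16 = 432
  a_7 = -2·432 + 4·-152 + 4·48 = -1280
  a_8 = -2·-1280 + 4·432 + 4·-152 = 3680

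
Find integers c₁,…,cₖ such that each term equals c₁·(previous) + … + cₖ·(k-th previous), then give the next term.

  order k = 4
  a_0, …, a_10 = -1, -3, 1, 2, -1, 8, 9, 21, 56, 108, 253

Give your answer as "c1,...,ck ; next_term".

1,2,2,-1 ; 560

  a_4 = 1·2 + 2·1 + 2·-3 + -1·-1 = -1
  a_5 = 1·-1 + 2·2 + 2·1 + -1·-3 = 8
  a_6 = 1·8 + 2·-1 + 2·2 + -1·1 = 9
  a_7 = 1·9 + 2·8 + 2·-1 + -1·2 = 21
  a_8 = 1·21 + 2·9 + 2·8 + -1·-1 = 56
  a_9 = 1·56 + 2·21 + 2·9 + -1·8 = 108
  a_10 = 1·108 + 2·56 + 2·21 + -1·9 = 253
  a_11 = 1·253 + 2·108 + 2·56 + -1·21 = 560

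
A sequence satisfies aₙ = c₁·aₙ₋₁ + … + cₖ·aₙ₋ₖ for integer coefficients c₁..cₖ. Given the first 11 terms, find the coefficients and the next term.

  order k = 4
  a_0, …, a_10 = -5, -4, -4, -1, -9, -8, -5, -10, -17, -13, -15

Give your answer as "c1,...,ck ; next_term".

0,0,1,1 ; -27

  a_4 = 0·-1 + 0·-4 + 1·-4 + 1·-5 = -9
  a_5 = 0·-9 + 0·-1 + 1·-4 + 1·-4 = -8
  a_6 = 0·-8 + 0·-9 + 1·-1 + 1·-4 = -5
  a_7 = 0·-5 + 0·-8 + 1·-9 + 1·-1 = -10
  a_8 = 0·-10 + 0·-5 + 1·-8 + 1·-9 = -17
  a_9 = 0·-17 + 0·-10 + 1·-5 + 1·-8 = -13
  a_10 = 0·-13 + 0·-17 + 1·-10 + 1·-5 = -15
  a_11 = 0·-15 + 0·-13 + 1·-17 + 1·-10 = -27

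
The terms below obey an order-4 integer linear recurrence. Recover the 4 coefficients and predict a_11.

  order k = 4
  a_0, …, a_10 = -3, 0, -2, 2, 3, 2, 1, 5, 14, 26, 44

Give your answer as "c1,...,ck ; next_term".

  a_4 = 2·2 + -1·-2 + 1·0 + 1·-3 = 3
  a_5 = 2·3 + -1·2 + 1·-2 + 1·0 = 2
  a_6 = 2·2 + -1·3 + 1·2 + 1·-2 = 1
  a_7 = 2·1 + -1·2 + 1·3 + 1·2 = 5
  a_8 = 2·5 + -1·1 + 1·2 + 1·3 = 14
  a_9 = 2·14 + -1·5 + 1·1 + 1·2 = 26
  a_10 = 2·26 + -1·14 + 1·5 + 1·1 = 44
  a_11 = 2·44 + -1·26 + 1·14 + 1·5 = 81

2,-1,1,1 ; 81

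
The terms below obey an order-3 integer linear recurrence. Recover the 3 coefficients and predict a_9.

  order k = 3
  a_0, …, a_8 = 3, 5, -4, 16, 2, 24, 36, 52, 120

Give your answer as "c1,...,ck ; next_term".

0,2,2 ; 176

  a_3 = 0·-4 + 2·5 + 2·3 = 16
  a_4 = 0·16 + 2·-4 + 2·5 = 2
  a_5 = 0·2 + 2·16 + 2·-4 = 24
  a_6 = 0·24 + 2·2 + 2·16 = 36
  a_7 = 0·36 + 2·24 + 2·2 = 52
  a_8 = 0·52 + 2·36 + 2·24 = 120
  a_9 = 0·120 + 2·52 + 2·36 = 176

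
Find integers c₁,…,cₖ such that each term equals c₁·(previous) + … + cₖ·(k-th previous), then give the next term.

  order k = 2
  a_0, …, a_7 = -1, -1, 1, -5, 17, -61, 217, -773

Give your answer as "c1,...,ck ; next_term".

  a_2 = -3·-1 + 2·-1 = 1
  a_3 = -3·1 + 2·-1 = -5
  a_4 = -3·-5 + 2·1 = 17
  a_5 = -3·17 + 2·-5 = -61
  a_6 = -3·-61 + 2·17 = 217
  a_7 = -3·217 + 2·-61 = -773
  a_8 = -3·-773 + 2·217 = 2753

-3,2 ; 2753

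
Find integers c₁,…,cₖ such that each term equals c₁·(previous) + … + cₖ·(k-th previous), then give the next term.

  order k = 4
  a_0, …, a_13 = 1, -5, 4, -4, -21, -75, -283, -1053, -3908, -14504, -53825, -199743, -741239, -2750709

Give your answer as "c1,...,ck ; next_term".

4,-1,0,-1 ; -10207772

  a_4 = 4·-4 + -1·4 + 0·-5 + -1·1 = -21
  a_5 = 4·-21 + -1·-4 + 0·4 + -1·-5 = -75
  a_6 = 4·-75 + -1·-21 + 0·-4 + -1·4 = -283
  a_7 = 4·-283 + -1·-75 + 0·-21 + -1·-4 = -1053
  a_8 = 4·-1053 + -1·-283 + 0·-75 + -1·-21 = -3908
  a_9 = 4·-3908 + -1·-1053 + 0·-283 + -1·-75 = -14504
  a_10 = 4·-14504 + -1·-3908 + 0·-1053 + -1·-283 = -53825
  a_11 = 4·-53825 + -1·-14504 + 0·-3908 + -1·-1053 = -199743
  a_12 = 4·-199743 + -1·-53825 + 0·-14504 + -1·-3908 = -741239
  a_13 = 4·-741239 + -1·-199743 + 0·-53825 + -1·-14504 = -2750709
  a_14 = 4·-2750709 + -1·-741239 + 0·-199743 + -1·-53825 = -10207772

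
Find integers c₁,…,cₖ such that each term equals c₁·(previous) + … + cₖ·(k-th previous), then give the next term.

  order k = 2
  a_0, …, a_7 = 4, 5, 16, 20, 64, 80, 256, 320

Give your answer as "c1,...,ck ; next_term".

  a_2 = 0·5 + 4·4 = 16
  a_3 = 0·16 + 4·5 = 20
  a_4 = 0·20 + 4·16 = 64
  a_5 = 0·64 + 4·20 = 80
  a_6 = 0·80 + 4·64 = 256
  a_7 = 0·256 + 4·80 = 320
  a_8 = 0·320 + 4·256 = 1024

0,4 ; 1024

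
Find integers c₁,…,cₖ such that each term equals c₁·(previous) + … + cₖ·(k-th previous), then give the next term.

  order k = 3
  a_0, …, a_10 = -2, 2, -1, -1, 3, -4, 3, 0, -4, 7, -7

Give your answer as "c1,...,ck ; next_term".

-1,0,1 ; 3

  a_3 = -1·-1 + 0·2 + 1·-2 = -1
  a_4 = -1·-1 + 0·-1 + 1·2 = 3
  a_5 = -1·3 + 0·-1 + 1·-1 = -4
  a_6 = -1·-4 + 0·3 + 1·-1 = 3
  a_7 = -1·3 + 0·-4 + 1·3 = 0
  a_8 = -1·0 + 0·3 + 1·-4 = -4
  a_9 = -1·-4 + 0·0 + 1·3 = 7
  a_10 = -1·7 + 0·-4 + 1·0 = -7
  a_11 = -1·-7 + 0·7 + 1·-4 = 3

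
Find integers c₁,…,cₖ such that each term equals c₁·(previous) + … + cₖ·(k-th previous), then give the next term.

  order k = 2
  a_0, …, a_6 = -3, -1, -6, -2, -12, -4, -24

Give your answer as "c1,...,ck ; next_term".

0,2 ; -8

  a_2 = 0·-1 + 2·-3 = -6
  a_3 = 0·-6 + 2·-1 = -2
  a_4 = 0·-2 + 2·-6 = -12
  a_5 = 0·-12 + 2·-2 = -4
  a_6 = 0·-4 + 2·-12 = -24
  a_7 = 0·-24 + 2·-4 = -8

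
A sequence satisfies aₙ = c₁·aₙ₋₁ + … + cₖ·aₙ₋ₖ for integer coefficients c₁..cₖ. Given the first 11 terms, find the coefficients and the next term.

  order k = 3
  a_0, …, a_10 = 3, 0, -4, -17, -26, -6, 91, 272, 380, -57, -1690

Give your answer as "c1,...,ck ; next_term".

  a_3 = 2·-4 + -2·0 + -3·3 = -17
  a_4 = 2·-17 + -2·-4 + -3·0 = -26
  a_5 = 2·-26 + -2·-17 + -3·-4 = -6
  a_6 = 2·-6 + -2·-26 + -3·-17 = 91
  a_7 = 2·91 + -2·-6 + -3·-26 = 272
  a_8 = 2·272 + -2·91 + -3·-6 = 380
  a_9 = 2·380 + -2·272 + -3·91 = -57
  a_10 = 2·-57 + -2·380 + -3·272 = -1690
  a_11 = 2·-1690 + -2·-57 + -3·380 = -4406

2,-2,-3 ; -4406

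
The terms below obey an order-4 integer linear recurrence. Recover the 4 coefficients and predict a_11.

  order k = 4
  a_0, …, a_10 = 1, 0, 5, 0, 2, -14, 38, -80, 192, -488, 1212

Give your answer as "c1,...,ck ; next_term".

  a_4 = -2·0 + 0·5 + -2·0 + 2·1 = 2
  a_5 = -2·2 + 0·0 + -2·5 + 2·0 = -14
  a_6 = -2·-14 + 0·2 + -2·0 + 2·5 = 38
  a_7 = -2·38 + 0·-14 + -2·2 + 2·0 = -80
  a_8 = -2·-80 + 0·38 + -2·-14 + 2·2 = 192
  a_9 = -2·192 + 0·-80 + -2·38 + 2·-14 = -488
  a_10 = -2·-488 + 0·192 + -2·-80 + 2·38 = 1212
  a_11 = -2·1212 + 0·-488 + -2·192 + 2·-80 = -2968

-2,0,-2,2 ; -2968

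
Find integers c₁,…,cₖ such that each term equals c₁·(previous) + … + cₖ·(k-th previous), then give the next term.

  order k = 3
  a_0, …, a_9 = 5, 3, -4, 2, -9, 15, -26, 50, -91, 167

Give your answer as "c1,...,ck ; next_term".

  a_3 = -1·-4 + 1·3 + -1·5 = 2
  a_4 = -1·2 + 1·-4 + -1·3 = -9
  a_5 = -1·-9 + 1·2 + -1·-4 = 15
  a_6 = -1·15 + 1·-9 + -1·2 = -26
  a_7 = -1·-26 + 1·15 + -1·-9 = 50
  a_8 = -1·50 + 1·-26 + -1·15 = -91
  a_9 = -1·-91 + 1·50 + -1·-26 = 167
  a_10 = -1·167 + 1·-91 + -1·50 = -308

-1,1,-1 ; -308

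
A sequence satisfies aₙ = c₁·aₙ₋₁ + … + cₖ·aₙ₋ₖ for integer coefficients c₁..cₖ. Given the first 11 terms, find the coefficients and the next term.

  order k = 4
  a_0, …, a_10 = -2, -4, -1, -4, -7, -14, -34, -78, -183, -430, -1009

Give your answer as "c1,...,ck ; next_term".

2,1,0,-1 ; -2370

  a_4 = 2·-4 + 1·-1 + 0·-4 + -1·-2 = -7
  a_5 = 2·-7 + 1·-4 + 0·-1 + -1·-4 = -14
  a_6 = 2·-14 + 1·-7 + 0·-4 + -1·-1 = -34
  a_7 = 2·-34 + 1·-14 + 0·-7 + -1·-4 = -78
  a_8 = 2·-78 + 1·-34 + 0·-14 + -1·-7 = -183
  a_9 = 2·-183 + 1·-78 + 0·-34 + -1·-14 = -430
  a_10 = 2·-430 + 1·-183 + 0·-78 + -1·-34 = -1009
  a_11 = 2·-1009 + 1·-430 + 0·-183 + -1·-78 = -2370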